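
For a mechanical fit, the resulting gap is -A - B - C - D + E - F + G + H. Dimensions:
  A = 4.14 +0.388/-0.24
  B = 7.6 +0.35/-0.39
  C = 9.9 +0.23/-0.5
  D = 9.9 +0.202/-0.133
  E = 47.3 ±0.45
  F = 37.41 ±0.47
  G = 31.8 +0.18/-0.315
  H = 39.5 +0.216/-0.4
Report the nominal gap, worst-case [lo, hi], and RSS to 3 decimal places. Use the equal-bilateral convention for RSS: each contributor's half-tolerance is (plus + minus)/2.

nominal=49.650 wc=[46.845,52.229] rss=0.988

Stack each dimension's contribution:
  -A: nom -4.140 → Σnom=-4.140; wc +0.240/-0.388 → slack +0.240/-0.388; half-tol=0.314, Σhalf²=0.098596
  -B: nom -7.600 → Σnom=-11.740; wc +0.390/-0.350 → slack +0.630/-0.738; half-tol=0.370, Σhalf²=0.235496
  -C: nom -9.900 → Σnom=-21.640; wc +0.500/-0.230 → slack +1.130/-0.968; half-tol=0.365, Σhalf²=0.368721
  -D: nom -9.900 → Σnom=-31.540; wc +0.133/-0.202 → slack +1.263/-1.170; half-tol=0.168, Σhalf²=0.396777
  +E: nom +47.300 → Σnom=15.760; wc +0.450/-0.450 → slack +1.713/-1.620; half-tol=0.450, Σhalf²=0.599277
  -F: nom -37.410 → Σnom=-21.650; wc +0.470/-0.470 → slack +2.183/-2.090; half-tol=0.470, Σhalf²=0.820177
  +G: nom +31.800 → Σnom=10.150; wc +0.180/-0.315 → slack +2.363/-2.405; half-tol=0.247, Σhalf²=0.881433
  +H: nom +39.500 → Σnom=49.650; wc +0.216/-0.400 → slack +2.579/-2.805; half-tol=0.308, Σhalf²=0.976298
Nominal = 49.650. Worst-case = [49.650 - 2.805, 49.650 + 2.579] = [46.845, 52.229]. RSS = √0.976298 = 0.988.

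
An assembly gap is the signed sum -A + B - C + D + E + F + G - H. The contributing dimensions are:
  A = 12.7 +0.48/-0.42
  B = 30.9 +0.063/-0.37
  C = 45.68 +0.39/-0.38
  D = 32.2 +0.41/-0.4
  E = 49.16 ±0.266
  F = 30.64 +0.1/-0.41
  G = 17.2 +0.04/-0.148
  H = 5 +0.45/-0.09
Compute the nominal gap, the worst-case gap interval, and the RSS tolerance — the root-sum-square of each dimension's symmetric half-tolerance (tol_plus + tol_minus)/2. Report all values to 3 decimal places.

nominal=96.720 wc=[93.806,98.489] rss=0.883

Stack each dimension's contribution:
  -A: nom -12.700 → Σnom=-12.700; wc +0.420/-0.480 → slack +0.420/-0.480; half-tol=0.450, Σhalf²=0.202500
  +B: nom +30.900 → Σnom=18.200; wc +0.063/-0.370 → slack +0.483/-0.850; half-tol=0.216, Σhalf²=0.249372
  -C: nom -45.680 → Σnom=-27.480; wc +0.380/-0.390 → slack +0.863/-1.240; half-tol=0.385, Σhalf²=0.397597
  +D: nom +32.200 → Σnom=4.720; wc +0.410/-0.400 → slack +1.273/-1.640; half-tol=0.405, Σhalf²=0.561622
  +E: nom +49.160 → Σnom=53.880; wc +0.266/-0.266 → slack +1.539/-1.906; half-tol=0.266, Σhalf²=0.632378
  +F: nom +30.640 → Σnom=84.520; wc +0.100/-0.410 → slack +1.639/-2.316; half-tol=0.255, Σhalf²=0.697403
  +G: nom +17.200 → Σnom=101.720; wc +0.040/-0.148 → slack +1.679/-2.464; half-tol=0.094, Σhalf²=0.706239
  -H: nom -5.000 → Σnom=96.720; wc +0.090/-0.450 → slack +1.769/-2.914; half-tol=0.270, Σhalf²=0.779139
Nominal = 96.720. Worst-case = [96.720 - 2.914, 96.720 + 1.769] = [93.806, 98.489]. RSS = √0.779139 = 0.883.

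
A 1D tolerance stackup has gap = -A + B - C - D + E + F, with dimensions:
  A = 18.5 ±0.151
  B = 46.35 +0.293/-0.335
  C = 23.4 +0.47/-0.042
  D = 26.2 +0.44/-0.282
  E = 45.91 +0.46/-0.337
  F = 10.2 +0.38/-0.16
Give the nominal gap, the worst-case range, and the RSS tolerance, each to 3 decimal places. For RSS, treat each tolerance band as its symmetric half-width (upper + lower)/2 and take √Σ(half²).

nominal=34.360 wc=[32.467,35.968] rss=0.741

Stack each dimension's contribution:
  -A: nom -18.500 → Σnom=-18.500; wc +0.151/-0.151 → slack +0.151/-0.151; half-tol=0.151, Σhalf²=0.022801
  +B: nom +46.350 → Σnom=27.850; wc +0.293/-0.335 → slack +0.444/-0.486; half-tol=0.314, Σhalf²=0.121397
  -C: nom -23.400 → Σnom=4.450; wc +0.042/-0.470 → slack +0.486/-0.956; half-tol=0.256, Σhalf²=0.186933
  -D: nom -26.200 → Σnom=-21.750; wc +0.282/-0.440 → slack +0.768/-1.396; half-tol=0.361, Σhalf²=0.317254
  +E: nom +45.910 → Σnom=24.160; wc +0.460/-0.337 → slack +1.228/-1.733; half-tol=0.399, Σhalf²=0.476056
  +F: nom +10.200 → Σnom=34.360; wc +0.380/-0.160 → slack +1.608/-1.893; half-tol=0.270, Σhalf²=0.548956
Nominal = 34.360. Worst-case = [34.360 - 1.893, 34.360 + 1.608] = [32.467, 35.968]. RSS = √0.548956 = 0.741.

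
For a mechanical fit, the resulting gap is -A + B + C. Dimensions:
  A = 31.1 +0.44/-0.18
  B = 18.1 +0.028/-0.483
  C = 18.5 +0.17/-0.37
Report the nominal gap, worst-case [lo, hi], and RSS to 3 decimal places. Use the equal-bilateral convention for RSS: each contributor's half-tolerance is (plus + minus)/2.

nominal=5.500 wc=[4.207,5.878] rss=0.484

Stack each dimension's contribution:
  -A: nom -31.100 → Σnom=-31.100; wc +0.180/-0.440 → slack +0.180/-0.440; half-tol=0.310, Σhalf²=0.096100
  +B: nom +18.100 → Σnom=-13.000; wc +0.028/-0.483 → slack +0.208/-0.923; half-tol=0.256, Σhalf²=0.161380
  +C: nom +18.500 → Σnom=5.500; wc +0.170/-0.370 → slack +0.378/-1.293; half-tol=0.270, Σhalf²=0.234280
Nominal = 5.500. Worst-case = [5.500 - 1.293, 5.500 + 0.378] = [4.207, 5.878]. RSS = √0.234280 = 0.484.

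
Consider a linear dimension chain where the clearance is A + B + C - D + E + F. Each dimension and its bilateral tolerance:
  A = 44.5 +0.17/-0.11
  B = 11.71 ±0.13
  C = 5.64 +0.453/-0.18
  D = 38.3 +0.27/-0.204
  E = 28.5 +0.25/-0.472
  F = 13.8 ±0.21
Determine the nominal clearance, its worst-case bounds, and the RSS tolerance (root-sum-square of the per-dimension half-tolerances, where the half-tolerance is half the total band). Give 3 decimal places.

Stack each dimension's contribution:
  +A: nom +44.500 → Σnom=44.500; wc +0.170/-0.110 → slack +0.170/-0.110; half-tol=0.140, Σhalf²=0.019600
  +B: nom +11.710 → Σnom=56.210; wc +0.130/-0.130 → slack +0.300/-0.240; half-tol=0.130, Σhalf²=0.036500
  +C: nom +5.640 → Σnom=61.850; wc +0.453/-0.180 → slack +0.753/-0.420; half-tol=0.317, Σhalf²=0.136672
  -D: nom -38.300 → Σnom=23.550; wc +0.204/-0.270 → slack +0.957/-0.690; half-tol=0.237, Σhalf²=0.192841
  +E: nom +28.500 → Σnom=52.050; wc +0.250/-0.472 → slack +1.207/-1.162; half-tol=0.361, Σhalf²=0.323162
  +F: nom +13.800 → Σnom=65.850; wc +0.210/-0.210 → slack +1.417/-1.372; half-tol=0.210, Σhalf²=0.367262
Nominal = 65.850. Worst-case = [65.850 - 1.372, 65.850 + 1.417] = [64.478, 67.267]. RSS = √0.367262 = 0.606.

nominal=65.850 wc=[64.478,67.267] rss=0.606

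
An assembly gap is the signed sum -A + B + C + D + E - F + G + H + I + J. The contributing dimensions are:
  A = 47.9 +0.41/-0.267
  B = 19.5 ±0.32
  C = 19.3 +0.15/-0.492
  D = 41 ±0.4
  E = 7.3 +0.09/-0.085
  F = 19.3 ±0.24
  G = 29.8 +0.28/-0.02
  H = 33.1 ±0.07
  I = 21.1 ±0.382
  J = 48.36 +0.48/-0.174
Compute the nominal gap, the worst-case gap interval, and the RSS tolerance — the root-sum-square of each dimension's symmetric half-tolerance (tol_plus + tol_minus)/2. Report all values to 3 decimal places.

Stack each dimension's contribution:
  -A: nom -47.900 → Σnom=-47.900; wc +0.267/-0.410 → slack +0.267/-0.410; half-tol=0.339, Σhalf²=0.114582
  +B: nom +19.500 → Σnom=-28.400; wc +0.320/-0.320 → slack +0.587/-0.730; half-tol=0.320, Σhalf²=0.216982
  +C: nom +19.300 → Σnom=-9.100; wc +0.150/-0.492 → slack +0.737/-1.222; half-tol=0.321, Σhalf²=0.320023
  +D: nom +41.000 → Σnom=31.900; wc +0.400/-0.400 → slack +1.137/-1.622; half-tol=0.400, Σhalf²=0.480023
  +E: nom +7.300 → Σnom=39.200; wc +0.090/-0.085 → slack +1.227/-1.707; half-tol=0.087, Σhalf²=0.487680
  -F: nom -19.300 → Σnom=19.900; wc +0.240/-0.240 → slack +1.467/-1.947; half-tol=0.240, Σhalf²=0.545280
  +G: nom +29.800 → Σnom=49.700; wc +0.280/-0.020 → slack +1.747/-1.967; half-tol=0.150, Σhalf²=0.567779
  +H: nom +33.100 → Σnom=82.800; wc +0.070/-0.070 → slack +1.817/-2.037; half-tol=0.070, Σhalf²=0.572680
  +I: nom +21.100 → Σnom=103.900; wc +0.382/-0.382 → slack +2.199/-2.419; half-tol=0.382, Σhalf²=0.718603
  +J: nom +48.360 → Σnom=152.260; wc +0.480/-0.174 → slack +2.679/-2.593; half-tol=0.327, Σhalf²=0.825532
Nominal = 152.260. Worst-case = [152.260 - 2.593, 152.260 + 2.679] = [149.667, 154.939]. RSS = √0.825532 = 0.909.

nominal=152.260 wc=[149.667,154.939] rss=0.909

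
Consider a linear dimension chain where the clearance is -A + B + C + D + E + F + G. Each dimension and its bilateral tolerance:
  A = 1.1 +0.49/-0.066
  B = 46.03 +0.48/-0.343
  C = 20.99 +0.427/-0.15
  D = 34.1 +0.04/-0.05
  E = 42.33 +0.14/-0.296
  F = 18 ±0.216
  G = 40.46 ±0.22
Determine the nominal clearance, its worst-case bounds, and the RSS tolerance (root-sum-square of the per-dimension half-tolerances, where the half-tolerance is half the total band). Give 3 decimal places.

nominal=200.810 wc=[199.045,202.399] rss=0.689

Stack each dimension's contribution:
  -A: nom -1.100 → Σnom=-1.100; wc +0.066/-0.490 → slack +0.066/-0.490; half-tol=0.278, Σhalf²=0.077284
  +B: nom +46.030 → Σnom=44.930; wc +0.480/-0.343 → slack +0.546/-0.833; half-tol=0.411, Σhalf²=0.246616
  +C: nom +20.990 → Σnom=65.920; wc +0.427/-0.150 → slack +0.973/-0.983; half-tol=0.288, Σhalf²=0.329848
  +D: nom +34.100 → Σnom=100.020; wc +0.040/-0.050 → slack +1.013/-1.033; half-tol=0.045, Σhalf²=0.331873
  +E: nom +42.330 → Σnom=142.350; wc +0.140/-0.296 → slack +1.153/-1.329; half-tol=0.218, Σhalf²=0.379397
  +F: nom +18.000 → Σnom=160.350; wc +0.216/-0.216 → slack +1.369/-1.545; half-tol=0.216, Σhalf²=0.426053
  +G: nom +40.460 → Σnom=200.810; wc +0.220/-0.220 → slack +1.589/-1.765; half-tol=0.220, Σhalf²=0.474453
Nominal = 200.810. Worst-case = [200.810 - 1.765, 200.810 + 1.589] = [199.045, 202.399]. RSS = √0.474453 = 0.689.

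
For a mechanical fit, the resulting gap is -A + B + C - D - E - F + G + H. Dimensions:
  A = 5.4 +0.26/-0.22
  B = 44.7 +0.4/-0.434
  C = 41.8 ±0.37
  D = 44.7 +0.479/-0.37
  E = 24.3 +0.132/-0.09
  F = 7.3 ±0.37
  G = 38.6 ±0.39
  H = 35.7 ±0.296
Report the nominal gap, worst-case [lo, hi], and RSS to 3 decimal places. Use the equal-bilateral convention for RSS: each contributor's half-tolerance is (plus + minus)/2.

nominal=79.100 wc=[76.369,81.606] rss=0.968

Stack each dimension's contribution:
  -A: nom -5.400 → Σnom=-5.400; wc +0.220/-0.260 → slack +0.220/-0.260; half-tol=0.240, Σhalf²=0.057600
  +B: nom +44.700 → Σnom=39.300; wc +0.400/-0.434 → slack +0.620/-0.694; half-tol=0.417, Σhalf²=0.231489
  +C: nom +41.800 → Σnom=81.100; wc +0.370/-0.370 → slack +0.990/-1.064; half-tol=0.370, Σhalf²=0.368389
  -D: nom -44.700 → Σnom=36.400; wc +0.370/-0.479 → slack +1.360/-1.543; half-tol=0.424, Σhalf²=0.548589
  -E: nom -24.300 → Σnom=12.100; wc +0.090/-0.132 → slack +1.450/-1.675; half-tol=0.111, Σhalf²=0.560910
  -F: nom -7.300 → Σnom=4.800; wc +0.370/-0.370 → slack +1.820/-2.045; half-tol=0.370, Σhalf²=0.697810
  +G: nom +38.600 → Σnom=43.400; wc +0.390/-0.390 → slack +2.210/-2.435; half-tol=0.390, Σhalf²=0.849910
  +H: nom +35.700 → Σnom=79.100; wc +0.296/-0.296 → slack +2.506/-2.731; half-tol=0.296, Σhalf²=0.937526
Nominal = 79.100. Worst-case = [79.100 - 2.731, 79.100 + 2.506] = [76.369, 81.606]. RSS = √0.937526 = 0.968.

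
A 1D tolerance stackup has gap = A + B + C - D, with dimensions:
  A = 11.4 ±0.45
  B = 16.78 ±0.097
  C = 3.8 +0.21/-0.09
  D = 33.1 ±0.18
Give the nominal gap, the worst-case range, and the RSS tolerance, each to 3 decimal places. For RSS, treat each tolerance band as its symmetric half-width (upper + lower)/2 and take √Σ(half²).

Stack each dimension's contribution:
  +A: nom +11.400 → Σnom=11.400; wc +0.450/-0.450 → slack +0.450/-0.450; half-tol=0.450, Σhalf²=0.202500
  +B: nom +16.780 → Σnom=28.180; wc +0.097/-0.097 → slack +0.547/-0.547; half-tol=0.097, Σhalf²=0.211909
  +C: nom +3.800 → Σnom=31.980; wc +0.210/-0.090 → slack +0.757/-0.637; half-tol=0.150, Σhalf²=0.234409
  -D: nom -33.100 → Σnom=-1.120; wc +0.180/-0.180 → slack +0.937/-0.817; half-tol=0.180, Σhalf²=0.266809
Nominal = -1.120. Worst-case = [-1.120 - 0.817, -1.120 + 0.937] = [-1.937, -0.183]. RSS = √0.266809 = 0.517.

nominal=-1.120 wc=[-1.937,-0.183] rss=0.517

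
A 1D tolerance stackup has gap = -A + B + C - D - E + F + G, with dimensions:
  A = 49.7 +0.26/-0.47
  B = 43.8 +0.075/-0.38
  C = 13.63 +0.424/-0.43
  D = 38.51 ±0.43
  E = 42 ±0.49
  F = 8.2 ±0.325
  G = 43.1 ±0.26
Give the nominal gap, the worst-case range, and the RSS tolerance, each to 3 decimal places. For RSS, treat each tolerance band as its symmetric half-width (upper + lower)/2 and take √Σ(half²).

Stack each dimension's contribution:
  -A: nom -49.700 → Σnom=-49.700; wc +0.470/-0.260 → slack +0.470/-0.260; half-tol=0.365, Σhalf²=0.133225
  +B: nom +43.800 → Σnom=-5.900; wc +0.075/-0.380 → slack +0.545/-0.640; half-tol=0.228, Σhalf²=0.184981
  +C: nom +13.630 → Σnom=7.730; wc +0.424/-0.430 → slack +0.969/-1.070; half-tol=0.427, Σhalf²=0.367310
  -D: nom -38.510 → Σnom=-30.780; wc +0.430/-0.430 → slack +1.399/-1.500; half-tol=0.430, Σhalf²=0.552210
  -E: nom -42.000 → Σnom=-72.780; wc +0.490/-0.490 → slack +1.889/-1.990; half-tol=0.490, Σhalf²=0.792310
  +F: nom +8.200 → Σnom=-64.580; wc +0.325/-0.325 → slack +2.214/-2.315; half-tol=0.325, Σhalf²=0.897935
  +G: nom +43.100 → Σnom=-21.480; wc +0.260/-0.260 → slack +2.474/-2.575; half-tol=0.260, Σhalf²=0.965535
Nominal = -21.480. Worst-case = [-21.480 - 2.575, -21.480 + 2.474] = [-24.055, -19.006]. RSS = √0.965535 = 0.983.

nominal=-21.480 wc=[-24.055,-19.006] rss=0.983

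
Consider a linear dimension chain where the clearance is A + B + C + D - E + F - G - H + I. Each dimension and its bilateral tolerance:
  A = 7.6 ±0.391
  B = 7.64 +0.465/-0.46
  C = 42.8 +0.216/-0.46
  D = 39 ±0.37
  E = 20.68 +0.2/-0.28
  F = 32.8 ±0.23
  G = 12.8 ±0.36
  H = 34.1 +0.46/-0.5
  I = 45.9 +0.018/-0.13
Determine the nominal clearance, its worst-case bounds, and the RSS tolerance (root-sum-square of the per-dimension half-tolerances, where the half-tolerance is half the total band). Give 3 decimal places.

Stack each dimension's contribution:
  +A: nom +7.600 → Σnom=7.600; wc +0.391/-0.391 → slack +0.391/-0.391; half-tol=0.391, Σhalf²=0.152881
  +B: nom +7.640 → Σnom=15.240; wc +0.465/-0.460 → slack +0.856/-0.851; half-tol=0.463, Σhalf²=0.366787
  +C: nom +42.800 → Σnom=58.040; wc +0.216/-0.460 → slack +1.072/-1.311; half-tol=0.338, Σhalf²=0.481031
  +D: nom +39.000 → Σnom=97.040; wc +0.370/-0.370 → slack +1.442/-1.681; half-tol=0.370, Σhalf²=0.617931
  -E: nom -20.680 → Σnom=76.360; wc +0.280/-0.200 → slack +1.722/-1.881; half-tol=0.240, Σhalf²=0.675531
  +F: nom +32.800 → Σnom=109.160; wc +0.230/-0.230 → slack +1.952/-2.111; half-tol=0.230, Σhalf²=0.728431
  -G: nom -12.800 → Σnom=96.360; wc +0.360/-0.360 → slack +2.312/-2.471; half-tol=0.360, Σhalf²=0.858031
  -H: nom -34.100 → Σnom=62.260; wc +0.500/-0.460 → slack +2.812/-2.931; half-tol=0.480, Σhalf²=1.088431
  +I: nom +45.900 → Σnom=108.160; wc +0.018/-0.130 → slack +2.830/-3.061; half-tol=0.074, Σhalf²=1.093907
Nominal = 108.160. Worst-case = [108.160 - 3.061, 108.160 + 2.830] = [105.099, 110.990]. RSS = √1.093907 = 1.046.

nominal=108.160 wc=[105.099,110.990] rss=1.046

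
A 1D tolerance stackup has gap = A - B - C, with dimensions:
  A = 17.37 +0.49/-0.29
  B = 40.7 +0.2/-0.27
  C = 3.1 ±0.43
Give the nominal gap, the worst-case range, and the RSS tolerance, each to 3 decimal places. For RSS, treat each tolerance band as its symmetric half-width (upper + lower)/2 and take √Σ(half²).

Stack each dimension's contribution:
  +A: nom +17.370 → Σnom=17.370; wc +0.490/-0.290 → slack +0.490/-0.290; half-tol=0.390, Σhalf²=0.152100
  -B: nom -40.700 → Σnom=-23.330; wc +0.270/-0.200 → slack +0.760/-0.490; half-tol=0.235, Σhalf²=0.207325
  -C: nom -3.100 → Σnom=-26.430; wc +0.430/-0.430 → slack +1.190/-0.920; half-tol=0.430, Σhalf²=0.392225
Nominal = -26.430. Worst-case = [-26.430 - 0.920, -26.430 + 1.190] = [-27.350, -25.240]. RSS = √0.392225 = 0.626.

nominal=-26.430 wc=[-27.350,-25.240] rss=0.626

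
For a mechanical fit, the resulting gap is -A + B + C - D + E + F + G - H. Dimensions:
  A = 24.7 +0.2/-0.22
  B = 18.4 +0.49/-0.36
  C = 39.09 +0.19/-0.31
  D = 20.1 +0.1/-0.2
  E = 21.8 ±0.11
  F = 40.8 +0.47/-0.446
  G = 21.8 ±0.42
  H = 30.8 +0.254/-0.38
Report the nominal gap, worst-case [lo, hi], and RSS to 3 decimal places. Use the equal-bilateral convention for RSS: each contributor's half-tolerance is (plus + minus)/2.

nominal=66.290 wc=[64.090,68.770] rss=0.899

Stack each dimension's contribution:
  -A: nom -24.700 → Σnom=-24.700; wc +0.220/-0.200 → slack +0.220/-0.200; half-tol=0.210, Σhalf²=0.044100
  +B: nom +18.400 → Σnom=-6.300; wc +0.490/-0.360 → slack +0.710/-0.560; half-tol=0.425, Σhalf²=0.224725
  +C: nom +39.090 → Σnom=32.790; wc +0.190/-0.310 → slack +0.900/-0.870; half-tol=0.250, Σhalf²=0.287225
  -D: nom -20.100 → Σnom=12.690; wc +0.200/-0.100 → slack +1.100/-0.970; half-tol=0.150, Σhalf²=0.309725
  +E: nom +21.800 → Σnom=34.490; wc +0.110/-0.110 → slack +1.210/-1.080; half-tol=0.110, Σhalf²=0.321825
  +F: nom +40.800 → Σnom=75.290; wc +0.470/-0.446 → slack +1.680/-1.526; half-tol=0.458, Σhalf²=0.531589
  +G: nom +21.800 → Σnom=97.090; wc +0.420/-0.420 → slack +2.100/-1.946; half-tol=0.420, Σhalf²=0.707989
  -H: nom -30.800 → Σnom=66.290; wc +0.380/-0.254 → slack +2.480/-2.200; half-tol=0.317, Σhalf²=0.808478
Nominal = 66.290. Worst-case = [66.290 - 2.200, 66.290 + 2.480] = [64.090, 68.770]. RSS = √0.808478 = 0.899.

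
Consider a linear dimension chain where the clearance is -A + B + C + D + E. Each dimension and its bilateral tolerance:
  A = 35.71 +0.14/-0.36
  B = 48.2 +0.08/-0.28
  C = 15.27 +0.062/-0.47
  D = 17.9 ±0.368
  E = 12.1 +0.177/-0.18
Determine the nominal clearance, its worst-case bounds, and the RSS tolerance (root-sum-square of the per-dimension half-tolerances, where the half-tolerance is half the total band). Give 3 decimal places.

Stack each dimension's contribution:
  -A: nom -35.710 → Σnom=-35.710; wc +0.360/-0.140 → slack +0.360/-0.140; half-tol=0.250, Σhalf²=0.062500
  +B: nom +48.200 → Σnom=12.490; wc +0.080/-0.280 → slack +0.440/-0.420; half-tol=0.180, Σhalf²=0.094900
  +C: nom +15.270 → Σnom=27.760; wc +0.062/-0.470 → slack +0.502/-0.890; half-tol=0.266, Σhalf²=0.165656
  +D: nom +17.900 → Σnom=45.660; wc +0.368/-0.368 → slack +0.870/-1.258; half-tol=0.368, Σhalf²=0.301080
  +E: nom +12.100 → Σnom=57.760; wc +0.177/-0.180 → slack +1.047/-1.438; half-tol=0.178, Σhalf²=0.332942
Nominal = 57.760. Worst-case = [57.760 - 1.438, 57.760 + 1.047] = [56.322, 58.807]. RSS = √0.332942 = 0.577.

nominal=57.760 wc=[56.322,58.807] rss=0.577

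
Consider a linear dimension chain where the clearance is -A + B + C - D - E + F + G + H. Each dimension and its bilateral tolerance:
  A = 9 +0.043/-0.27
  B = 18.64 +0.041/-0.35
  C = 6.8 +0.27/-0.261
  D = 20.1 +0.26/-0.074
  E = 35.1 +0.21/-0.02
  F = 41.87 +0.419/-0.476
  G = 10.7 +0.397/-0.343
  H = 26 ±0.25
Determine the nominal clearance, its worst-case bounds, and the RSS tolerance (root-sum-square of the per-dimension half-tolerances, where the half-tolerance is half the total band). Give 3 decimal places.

Stack each dimension's contribution:
  -A: nom -9.000 → Σnom=-9.000; wc +0.270/-0.043 → slack +0.270/-0.043; half-tol=0.157, Σhalf²=0.024492
  +B: nom +18.640 → Σnom=9.640; wc +0.041/-0.350 → slack +0.311/-0.393; half-tol=0.195, Σhalf²=0.062712
  +C: nom +6.800 → Σnom=16.440; wc +0.270/-0.261 → slack +0.581/-0.654; half-tol=0.266, Σhalf²=0.133203
  -D: nom -20.100 → Σnom=-3.660; wc +0.074/-0.260 → slack +0.655/-0.914; half-tol=0.167, Σhalf²=0.161092
  -E: nom -35.100 → Σnom=-38.760; wc +0.020/-0.210 → slack +0.675/-1.124; half-tol=0.115, Σhalf²=0.174317
  +F: nom +41.870 → Σnom=3.110; wc +0.419/-0.476 → slack +1.094/-1.600; half-tol=0.448, Σhalf²=0.374573
  +G: nom +10.700 → Σnom=13.810; wc +0.397/-0.343 → slack +1.491/-1.943; half-tol=0.370, Σhalf²=0.511473
  +H: nom +26.000 → Σnom=39.810; wc +0.250/-0.250 → slack +1.741/-2.193; half-tol=0.250, Σhalf²=0.573973
Nominal = 39.810. Worst-case = [39.810 - 2.193, 39.810 + 1.741] = [37.617, 41.551]. RSS = √0.573973 = 0.758.

nominal=39.810 wc=[37.617,41.551] rss=0.758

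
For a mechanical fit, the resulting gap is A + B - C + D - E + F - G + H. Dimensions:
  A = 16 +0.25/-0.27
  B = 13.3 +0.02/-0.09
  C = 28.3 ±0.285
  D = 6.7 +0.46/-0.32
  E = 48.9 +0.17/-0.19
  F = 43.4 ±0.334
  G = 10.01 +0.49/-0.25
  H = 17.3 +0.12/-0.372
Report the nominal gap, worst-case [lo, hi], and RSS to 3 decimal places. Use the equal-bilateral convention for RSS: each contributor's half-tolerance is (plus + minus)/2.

Stack each dimension's contribution:
  +A: nom +16.000 → Σnom=16.000; wc +0.250/-0.270 → slack +0.250/-0.270; half-tol=0.260, Σhalf²=0.067600
  +B: nom +13.300 → Σnom=29.300; wc +0.020/-0.090 → slack +0.270/-0.360; half-tol=0.055, Σhalf²=0.070625
  -C: nom -28.300 → Σnom=1.000; wc +0.285/-0.285 → slack +0.555/-0.645; half-tol=0.285, Σhalf²=0.151850
  +D: nom +6.700 → Σnom=7.700; wc +0.460/-0.320 → slack +1.015/-0.965; half-tol=0.390, Σhalf²=0.303950
  -E: nom -48.900 → Σnom=-41.200; wc +0.190/-0.170 → slack +1.205/-1.135; half-tol=0.180, Σhalf²=0.336350
  +F: nom +43.400 → Σnom=2.200; wc +0.334/-0.334 → slack +1.539/-1.469; half-tol=0.334, Σhalf²=0.447906
  -G: nom -10.010 → Σnom=-7.810; wc +0.250/-0.490 → slack +1.789/-1.959; half-tol=0.370, Σhalf²=0.584806
  +H: nom +17.300 → Σnom=9.490; wc +0.120/-0.372 → slack +1.909/-2.331; half-tol=0.246, Σhalf²=0.645322
Nominal = 9.490. Worst-case = [9.490 - 2.331, 9.490 + 1.909] = [7.159, 11.399]. RSS = √0.645322 = 0.803.

nominal=9.490 wc=[7.159,11.399] rss=0.803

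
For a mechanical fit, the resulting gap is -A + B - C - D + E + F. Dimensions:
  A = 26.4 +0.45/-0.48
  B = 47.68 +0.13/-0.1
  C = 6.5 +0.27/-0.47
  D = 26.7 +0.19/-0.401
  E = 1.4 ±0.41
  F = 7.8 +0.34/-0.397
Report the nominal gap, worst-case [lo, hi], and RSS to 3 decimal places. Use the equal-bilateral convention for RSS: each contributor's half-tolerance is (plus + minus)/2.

nominal=-2.720 wc=[-4.537,-0.489] rss=0.870

Stack each dimension's contribution:
  -A: nom -26.400 → Σnom=-26.400; wc +0.480/-0.450 → slack +0.480/-0.450; half-tol=0.465, Σhalf²=0.216225
  +B: nom +47.680 → Σnom=21.280; wc +0.130/-0.100 → slack +0.610/-0.550; half-tol=0.115, Σhalf²=0.229450
  -C: nom -6.500 → Σnom=14.780; wc +0.470/-0.270 → slack +1.080/-0.820; half-tol=0.370, Σhalf²=0.366350
  -D: nom -26.700 → Σnom=-11.920; wc +0.401/-0.190 → slack +1.481/-1.010; half-tol=0.295, Σhalf²=0.453670
  +E: nom +1.400 → Σnom=-10.520; wc +0.410/-0.410 → slack +1.891/-1.420; half-tol=0.410, Σhalf²=0.621770
  +F: nom +7.800 → Σnom=-2.720; wc +0.340/-0.397 → slack +2.231/-1.817; half-tol=0.369, Σhalf²=0.757563
Nominal = -2.720. Worst-case = [-2.720 - 1.817, -2.720 + 2.231] = [-4.537, -0.489]. RSS = √0.757563 = 0.870.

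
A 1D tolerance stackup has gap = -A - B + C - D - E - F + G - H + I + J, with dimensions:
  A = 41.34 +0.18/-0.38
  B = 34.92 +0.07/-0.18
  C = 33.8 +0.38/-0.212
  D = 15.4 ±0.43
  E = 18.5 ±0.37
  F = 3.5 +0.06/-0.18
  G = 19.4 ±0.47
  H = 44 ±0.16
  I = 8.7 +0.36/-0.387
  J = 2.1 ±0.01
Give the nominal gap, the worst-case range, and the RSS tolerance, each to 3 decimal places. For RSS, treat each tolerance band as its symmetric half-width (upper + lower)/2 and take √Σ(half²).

nominal=-93.660 wc=[-96.009,-90.740] rss=0.951

Stack each dimension's contribution:
  -A: nom -41.340 → Σnom=-41.340; wc +0.380/-0.180 → slack +0.380/-0.180; half-tol=0.280, Σhalf²=0.078400
  -B: nom -34.920 → Σnom=-76.260; wc +0.180/-0.070 → slack +0.560/-0.250; half-tol=0.125, Σhalf²=0.094025
  +C: nom +33.800 → Σnom=-42.460; wc +0.380/-0.212 → slack +0.940/-0.462; half-tol=0.296, Σhalf²=0.181641
  -D: nom -15.400 → Σnom=-57.860; wc +0.430/-0.430 → slack +1.370/-0.892; half-tol=0.430, Σhalf²=0.366541
  -E: nom -18.500 → Σnom=-76.360; wc +0.370/-0.370 → slack +1.740/-1.262; half-tol=0.370, Σhalf²=0.503441
  -F: nom -3.500 → Σnom=-79.860; wc +0.180/-0.060 → slack +1.920/-1.322; half-tol=0.120, Σhalf²=0.517841
  +G: nom +19.400 → Σnom=-60.460; wc +0.470/-0.470 → slack +2.390/-1.792; half-tol=0.470, Σhalf²=0.738741
  -H: nom -44.000 → Σnom=-104.460; wc +0.160/-0.160 → slack +2.550/-1.952; half-tol=0.160, Σhalf²=0.764341
  +I: nom +8.700 → Σnom=-95.760; wc +0.360/-0.387 → slack +2.910/-2.339; half-tol=0.373, Σhalf²=0.903843
  +J: nom +2.100 → Σnom=-93.660; wc +0.010/-0.010 → slack +2.920/-2.349; half-tol=0.010, Σhalf²=0.903943
Nominal = -93.660. Worst-case = [-93.660 - 2.349, -93.660 + 2.920] = [-96.009, -90.740]. RSS = √0.903943 = 0.951.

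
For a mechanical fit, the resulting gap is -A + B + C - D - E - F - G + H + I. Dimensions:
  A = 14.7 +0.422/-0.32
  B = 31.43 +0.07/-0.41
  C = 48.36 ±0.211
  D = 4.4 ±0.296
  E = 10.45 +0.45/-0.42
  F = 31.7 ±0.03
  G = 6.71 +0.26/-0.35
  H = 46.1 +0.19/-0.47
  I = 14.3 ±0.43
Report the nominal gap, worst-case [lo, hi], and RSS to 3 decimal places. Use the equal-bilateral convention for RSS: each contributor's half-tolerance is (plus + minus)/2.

Stack each dimension's contribution:
  -A: nom -14.700 → Σnom=-14.700; wc +0.320/-0.422 → slack +0.320/-0.422; half-tol=0.371, Σhalf²=0.137641
  +B: nom +31.430 → Σnom=16.730; wc +0.070/-0.410 → slack +0.390/-0.832; half-tol=0.240, Σhalf²=0.195241
  +C: nom +48.360 → Σnom=65.090; wc +0.211/-0.211 → slack +0.601/-1.043; half-tol=0.211, Σhalf²=0.239762
  -D: nom -4.400 → Σnom=60.690; wc +0.296/-0.296 → slack +0.897/-1.339; half-tol=0.296, Σhalf²=0.327378
  -E: nom -10.450 → Σnom=50.240; wc +0.420/-0.450 → slack +1.317/-1.789; half-tol=0.435, Σhalf²=0.516603
  -F: nom -31.700 → Σnom=18.540; wc +0.030/-0.030 → slack +1.347/-1.819; half-tol=0.030, Σhalf²=0.517503
  -G: nom -6.710 → Σnom=11.830; wc +0.350/-0.260 → slack +1.697/-2.079; half-tol=0.305, Σhalf²=0.610528
  +H: nom +46.100 → Σnom=57.930; wc +0.190/-0.470 → slack +1.887/-2.549; half-tol=0.330, Σhalf²=0.719428
  +I: nom +14.300 → Σnom=72.230; wc +0.430/-0.430 → slack +2.317/-2.979; half-tol=0.430, Σhalf²=0.904328
Nominal = 72.230. Worst-case = [72.230 - 2.979, 72.230 + 2.317] = [69.251, 74.547]. RSS = √0.904328 = 0.951.

nominal=72.230 wc=[69.251,74.547] rss=0.951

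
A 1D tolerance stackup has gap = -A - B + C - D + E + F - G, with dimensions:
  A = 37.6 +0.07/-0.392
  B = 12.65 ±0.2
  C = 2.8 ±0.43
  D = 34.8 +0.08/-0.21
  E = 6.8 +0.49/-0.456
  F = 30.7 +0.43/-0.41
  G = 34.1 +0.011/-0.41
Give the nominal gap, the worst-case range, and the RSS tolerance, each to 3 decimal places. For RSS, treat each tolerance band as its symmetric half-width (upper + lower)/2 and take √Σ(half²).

Stack each dimension's contribution:
  -A: nom -37.600 → Σnom=-37.600; wc +0.392/-0.070 → slack +0.392/-0.070; half-tol=0.231, Σhalf²=0.053361
  -B: nom -12.650 → Σnom=-50.250; wc +0.200/-0.200 → slack +0.592/-0.270; half-tol=0.200, Σhalf²=0.093361
  +C: nom +2.800 → Σnom=-47.450; wc +0.430/-0.430 → slack +1.022/-0.700; half-tol=0.430, Σhalf²=0.278261
  -D: nom -34.800 → Σnom=-82.250; wc +0.210/-0.080 → slack +1.232/-0.780; half-tol=0.145, Σhalf²=0.299286
  +E: nom +6.800 → Σnom=-75.450; wc +0.490/-0.456 → slack +1.722/-1.236; half-tol=0.473, Σhalf²=0.523015
  +F: nom +30.700 → Σnom=-44.750; wc +0.430/-0.410 → slack +2.152/-1.646; half-tol=0.420, Σhalf²=0.699415
  -G: nom -34.100 → Σnom=-78.850; wc +0.410/-0.011 → slack +2.562/-1.657; half-tol=0.210, Σhalf²=0.743725
Nominal = -78.850. Worst-case = [-78.850 - 1.657, -78.850 + 2.562] = [-80.507, -76.288]. RSS = √0.743725 = 0.862.

nominal=-78.850 wc=[-80.507,-76.288] rss=0.862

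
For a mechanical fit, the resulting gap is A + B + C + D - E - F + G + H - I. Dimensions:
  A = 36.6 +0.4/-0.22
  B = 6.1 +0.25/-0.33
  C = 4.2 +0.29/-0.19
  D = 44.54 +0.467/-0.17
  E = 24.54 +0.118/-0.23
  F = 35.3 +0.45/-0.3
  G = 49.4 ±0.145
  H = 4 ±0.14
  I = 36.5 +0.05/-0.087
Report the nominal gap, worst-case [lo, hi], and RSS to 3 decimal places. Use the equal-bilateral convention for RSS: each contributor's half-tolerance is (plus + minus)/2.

nominal=48.500 wc=[46.687,50.809] rss=0.745

Stack each dimension's contribution:
  +A: nom +36.600 → Σnom=36.600; wc +0.400/-0.220 → slack +0.400/-0.220; half-tol=0.310, Σhalf²=0.096100
  +B: nom +6.100 → Σnom=42.700; wc +0.250/-0.330 → slack +0.650/-0.550; half-tol=0.290, Σhalf²=0.180200
  +C: nom +4.200 → Σnom=46.900; wc +0.290/-0.190 → slack +0.940/-0.740; half-tol=0.240, Σhalf²=0.237800
  +D: nom +44.540 → Σnom=91.440; wc +0.467/-0.170 → slack +1.407/-0.910; half-tol=0.319, Σhalf²=0.339242
  -E: nom -24.540 → Σnom=66.900; wc +0.230/-0.118 → slack +1.637/-1.028; half-tol=0.174, Σhalf²=0.369518
  -F: nom -35.300 → Σnom=31.600; wc +0.300/-0.450 → slack +1.937/-1.478; half-tol=0.375, Σhalf²=0.510143
  +G: nom +49.400 → Σnom=81.000; wc +0.145/-0.145 → slack +2.082/-1.623; half-tol=0.145, Σhalf²=0.531168
  +H: nom +4.000 → Σnom=85.000; wc +0.140/-0.140 → slack +2.222/-1.763; half-tol=0.140, Σhalf²=0.550768
  -I: nom -36.500 → Σnom=48.500; wc +0.087/-0.050 → slack +2.309/-1.813; half-tol=0.069, Σhalf²=0.555460
Nominal = 48.500. Worst-case = [48.500 - 1.813, 48.500 + 2.309] = [46.687, 50.809]. RSS = √0.555460 = 0.745.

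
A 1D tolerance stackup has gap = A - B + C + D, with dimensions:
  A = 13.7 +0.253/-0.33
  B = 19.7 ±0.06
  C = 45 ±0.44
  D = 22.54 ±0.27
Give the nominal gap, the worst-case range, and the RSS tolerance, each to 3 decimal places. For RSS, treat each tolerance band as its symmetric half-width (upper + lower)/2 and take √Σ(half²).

nominal=61.540 wc=[60.440,62.563] rss=0.596

Stack each dimension's contribution:
  +A: nom +13.700 → Σnom=13.700; wc +0.253/-0.330 → slack +0.253/-0.330; half-tol=0.291, Σhalf²=0.084972
  -B: nom -19.700 → Σnom=-6.000; wc +0.060/-0.060 → slack +0.313/-0.390; half-tol=0.060, Σhalf²=0.088572
  +C: nom +45.000 → Σnom=39.000; wc +0.440/-0.440 → slack +0.753/-0.830; half-tol=0.440, Σhalf²=0.282172
  +D: nom +22.540 → Σnom=61.540; wc +0.270/-0.270 → slack +1.023/-1.100; half-tol=0.270, Σhalf²=0.355072
Nominal = 61.540. Worst-case = [61.540 - 1.100, 61.540 + 1.023] = [60.440, 62.563]. RSS = √0.355072 = 0.596.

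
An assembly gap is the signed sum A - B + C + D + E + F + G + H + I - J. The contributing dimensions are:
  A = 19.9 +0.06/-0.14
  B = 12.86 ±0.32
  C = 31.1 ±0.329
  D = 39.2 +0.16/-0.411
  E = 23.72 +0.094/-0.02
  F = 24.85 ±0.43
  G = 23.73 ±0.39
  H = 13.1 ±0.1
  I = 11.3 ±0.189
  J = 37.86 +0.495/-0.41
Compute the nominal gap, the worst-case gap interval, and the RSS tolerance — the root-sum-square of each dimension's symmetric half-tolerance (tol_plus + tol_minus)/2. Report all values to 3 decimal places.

nominal=136.180 wc=[133.356,138.662] rss=0.945

Stack each dimension's contribution:
  +A: nom +19.900 → Σnom=19.900; wc +0.060/-0.140 → slack +0.060/-0.140; half-tol=0.100, Σhalf²=0.010000
  -B: nom -12.860 → Σnom=7.040; wc +0.320/-0.320 → slack +0.380/-0.460; half-tol=0.320, Σhalf²=0.112400
  +C: nom +31.100 → Σnom=38.140; wc +0.329/-0.329 → slack +0.709/-0.789; half-tol=0.329, Σhalf²=0.220641
  +D: nom +39.200 → Σnom=77.340; wc +0.160/-0.411 → slack +0.869/-1.200; half-tol=0.285, Σhalf²=0.302151
  +E: nom +23.720 → Σnom=101.060; wc +0.094/-0.020 → slack +0.963/-1.220; half-tol=0.057, Σhalf²=0.305400
  +F: nom +24.850 → Σnom=125.910; wc +0.430/-0.430 → slack +1.393/-1.650; half-tol=0.430, Σhalf²=0.490300
  +G: nom +23.730 → Σnom=149.640; wc +0.390/-0.390 → slack +1.783/-2.040; half-tol=0.390, Σhalf²=0.642400
  +H: nom +13.100 → Σnom=162.740; wc +0.100/-0.100 → slack +1.883/-2.140; half-tol=0.100, Σhalf²=0.652400
  +I: nom +11.300 → Σnom=174.040; wc +0.189/-0.189 → slack +2.072/-2.329; half-tol=0.189, Σhalf²=0.688121
  -J: nom -37.860 → Σnom=136.180; wc +0.410/-0.495 → slack +2.482/-2.824; half-tol=0.453, Σhalf²=0.892877
Nominal = 136.180. Worst-case = [136.180 - 2.824, 136.180 + 2.482] = [133.356, 138.662]. RSS = √0.892877 = 0.945.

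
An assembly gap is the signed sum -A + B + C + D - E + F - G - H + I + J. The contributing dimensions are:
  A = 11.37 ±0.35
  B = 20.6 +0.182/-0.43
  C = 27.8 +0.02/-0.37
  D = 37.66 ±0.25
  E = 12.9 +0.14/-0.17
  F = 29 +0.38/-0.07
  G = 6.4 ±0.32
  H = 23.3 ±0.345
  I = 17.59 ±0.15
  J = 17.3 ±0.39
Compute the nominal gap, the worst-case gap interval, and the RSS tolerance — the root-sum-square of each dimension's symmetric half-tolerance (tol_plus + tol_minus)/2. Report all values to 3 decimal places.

nominal=95.980 wc=[93.165,98.537] rss=0.887

Stack each dimension's contribution:
  -A: nom -11.370 → Σnom=-11.370; wc +0.350/-0.350 → slack +0.350/-0.350; half-tol=0.350, Σhalf²=0.122500
  +B: nom +20.600 → Σnom=9.230; wc +0.182/-0.430 → slack +0.532/-0.780; half-tol=0.306, Σhalf²=0.216136
  +C: nom +27.800 → Σnom=37.030; wc +0.020/-0.370 → slack +0.552/-1.150; half-tol=0.195, Σhalf²=0.254161
  +D: nom +37.660 → Σnom=74.690; wc +0.250/-0.250 → slack +0.802/-1.400; half-tol=0.250, Σhalf²=0.316661
  -E: nom -12.900 → Σnom=61.790; wc +0.170/-0.140 → slack +0.972/-1.540; half-tol=0.155, Σhalf²=0.340686
  +F: nom +29.000 → Σnom=90.790; wc +0.380/-0.070 → slack +1.352/-1.610; half-tol=0.225, Σhalf²=0.391311
  -G: nom -6.400 → Σnom=84.390; wc +0.320/-0.320 → slack +1.672/-1.930; half-tol=0.320, Σhalf²=0.493711
  -H: nom -23.300 → Σnom=61.090; wc +0.345/-0.345 → slack +2.017/-2.275; half-tol=0.345, Σhalf²=0.612736
  +I: nom +17.590 → Σnom=78.680; wc +0.150/-0.150 → slack +2.167/-2.425; half-tol=0.150, Σhalf²=0.635236
  +J: nom +17.300 → Σnom=95.980; wc +0.390/-0.390 → slack +2.557/-2.815; half-tol=0.390, Σhalf²=0.787336
Nominal = 95.980. Worst-case = [95.980 - 2.815, 95.980 + 2.557] = [93.165, 98.537]. RSS = √0.787336 = 0.887.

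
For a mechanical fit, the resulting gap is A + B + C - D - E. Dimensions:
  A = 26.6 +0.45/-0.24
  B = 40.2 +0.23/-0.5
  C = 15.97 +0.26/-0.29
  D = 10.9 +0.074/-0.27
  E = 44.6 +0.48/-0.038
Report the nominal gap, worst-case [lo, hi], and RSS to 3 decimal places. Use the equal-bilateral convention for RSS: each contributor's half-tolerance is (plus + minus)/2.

Stack each dimension's contribution:
  +A: nom +26.600 → Σnom=26.600; wc +0.450/-0.240 → slack +0.450/-0.240; half-tol=0.345, Σhalf²=0.119025
  +B: nom +40.200 → Σnom=66.800; wc +0.230/-0.500 → slack +0.680/-0.740; half-tol=0.365, Σhalf²=0.252250
  +C: nom +15.970 → Σnom=82.770; wc +0.260/-0.290 → slack +0.940/-1.030; half-tol=0.275, Σhalf²=0.327875
  -D: nom -10.900 → Σnom=71.870; wc +0.270/-0.074 → slack +1.210/-1.104; half-tol=0.172, Σhalf²=0.357459
  -E: nom -44.600 → Σnom=27.270; wc +0.038/-0.480 → slack +1.248/-1.584; half-tol=0.259, Σhalf²=0.424540
Nominal = 27.270. Worst-case = [27.270 - 1.584, 27.270 + 1.248] = [25.686, 28.518]. RSS = √0.424540 = 0.652.

nominal=27.270 wc=[25.686,28.518] rss=0.652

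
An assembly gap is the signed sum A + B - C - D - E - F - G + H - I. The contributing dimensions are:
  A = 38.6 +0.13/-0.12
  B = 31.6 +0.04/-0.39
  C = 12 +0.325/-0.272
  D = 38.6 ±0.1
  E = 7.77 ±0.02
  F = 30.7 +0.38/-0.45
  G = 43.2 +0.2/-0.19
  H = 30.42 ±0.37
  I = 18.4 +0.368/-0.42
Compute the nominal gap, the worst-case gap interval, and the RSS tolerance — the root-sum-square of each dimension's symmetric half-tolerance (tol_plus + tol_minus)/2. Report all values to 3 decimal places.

nominal=-50.050 wc=[-52.323,-48.058] rss=0.815

Stack each dimension's contribution:
  +A: nom +38.600 → Σnom=38.600; wc +0.130/-0.120 → slack +0.130/-0.120; half-tol=0.125, Σhalf²=0.015625
  +B: nom +31.600 → Σnom=70.200; wc +0.040/-0.390 → slack +0.170/-0.510; half-tol=0.215, Σhalf²=0.061850
  -C: nom -12.000 → Σnom=58.200; wc +0.272/-0.325 → slack +0.442/-0.835; half-tol=0.298, Σhalf²=0.150952
  -D: nom -38.600 → Σnom=19.600; wc +0.100/-0.100 → slack +0.542/-0.935; half-tol=0.100, Σhalf²=0.160952
  -E: nom -7.770 → Σnom=11.830; wc +0.020/-0.020 → slack +0.562/-0.955; half-tol=0.020, Σhalf²=0.161352
  -F: nom -30.700 → Σnom=-18.870; wc +0.450/-0.380 → slack +1.012/-1.335; half-tol=0.415, Σhalf²=0.333577
  -G: nom -43.200 → Σnom=-62.070; wc +0.190/-0.200 → slack +1.202/-1.535; half-tol=0.195, Σhalf²=0.371602
  +H: nom +30.420 → Σnom=-31.650; wc +0.370/-0.370 → slack +1.572/-1.905; half-tol=0.370, Σhalf²=0.508502
  -I: nom -18.400 → Σnom=-50.050; wc +0.420/-0.368 → slack +1.992/-2.273; half-tol=0.394, Σhalf²=0.663738
Nominal = -50.050. Worst-case = [-50.050 - 2.273, -50.050 + 1.992] = [-52.323, -48.058]. RSS = √0.663738 = 0.815.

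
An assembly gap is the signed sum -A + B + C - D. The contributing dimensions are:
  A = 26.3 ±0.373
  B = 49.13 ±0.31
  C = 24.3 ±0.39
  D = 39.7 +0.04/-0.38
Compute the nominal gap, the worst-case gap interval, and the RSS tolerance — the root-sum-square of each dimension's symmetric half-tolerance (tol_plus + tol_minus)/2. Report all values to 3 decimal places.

Stack each dimension's contribution:
  -A: nom -26.300 → Σnom=-26.300; wc +0.373/-0.373 → slack +0.373/-0.373; half-tol=0.373, Σhalf²=0.139129
  +B: nom +49.130 → Σnom=22.830; wc +0.310/-0.310 → slack +0.683/-0.683; half-tol=0.310, Σhalf²=0.235229
  +C: nom +24.300 → Σnom=47.130; wc +0.390/-0.390 → slack +1.073/-1.073; half-tol=0.390, Σhalf²=0.387329
  -D: nom -39.700 → Σnom=7.430; wc +0.380/-0.040 → slack +1.453/-1.113; half-tol=0.210, Σhalf²=0.431429
Nominal = 7.430. Worst-case = [7.430 - 1.113, 7.430 + 1.453] = [6.317, 8.883]. RSS = √0.431429 = 0.657.

nominal=7.430 wc=[6.317,8.883] rss=0.657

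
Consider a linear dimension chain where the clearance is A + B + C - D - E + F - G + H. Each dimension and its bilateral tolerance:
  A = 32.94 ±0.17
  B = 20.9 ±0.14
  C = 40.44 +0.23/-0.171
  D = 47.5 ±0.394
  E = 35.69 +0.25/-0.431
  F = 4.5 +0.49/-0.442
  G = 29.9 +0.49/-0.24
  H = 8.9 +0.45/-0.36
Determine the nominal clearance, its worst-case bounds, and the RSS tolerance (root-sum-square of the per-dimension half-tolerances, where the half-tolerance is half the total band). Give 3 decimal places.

Stack each dimension's contribution:
  +A: nom +32.940 → Σnom=32.940; wc +0.170/-0.170 → slack +0.170/-0.170; half-tol=0.170, Σhalf²=0.028900
  +B: nom +20.900 → Σnom=53.840; wc +0.140/-0.140 → slack +0.310/-0.310; half-tol=0.140, Σhalf²=0.048500
  +C: nom +40.440 → Σnom=94.280; wc +0.230/-0.171 → slack +0.540/-0.481; half-tol=0.201, Σhalf²=0.088700
  -D: nom -47.500 → Σnom=46.780; wc +0.394/-0.394 → slack +0.934/-0.875; half-tol=0.394, Σhalf²=0.243936
  -E: nom -35.690 → Σnom=11.090; wc +0.431/-0.250 → slack +1.365/-1.125; half-tol=0.341, Σhalf²=0.359877
  +F: nom +4.500 → Σnom=15.590; wc +0.490/-0.442 → slack +1.855/-1.567; half-tol=0.466, Σhalf²=0.577033
  -G: nom -29.900 → Σnom=-14.310; wc +0.240/-0.490 → slack +2.095/-2.057; half-tol=0.365, Σhalf²=0.710257
  +H: nom +8.900 → Σnom=-5.410; wc +0.450/-0.360 → slack +2.545/-2.417; half-tol=0.405, Σhalf²=0.874283
Nominal = -5.410. Worst-case = [-5.410 - 2.417, -5.410 + 2.545] = [-7.827, -2.865]. RSS = √0.874283 = 0.935.

nominal=-5.410 wc=[-7.827,-2.865] rss=0.935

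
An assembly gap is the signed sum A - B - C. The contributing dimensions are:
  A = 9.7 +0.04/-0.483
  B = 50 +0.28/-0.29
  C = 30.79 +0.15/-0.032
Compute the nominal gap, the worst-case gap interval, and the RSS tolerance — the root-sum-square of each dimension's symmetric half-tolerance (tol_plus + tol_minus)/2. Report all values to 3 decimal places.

Stack each dimension's contribution:
  +A: nom +9.700 → Σnom=9.700; wc +0.040/-0.483 → slack +0.040/-0.483; half-tol=0.262, Σhalf²=0.068382
  -B: nom -50.000 → Σnom=-40.300; wc +0.290/-0.280 → slack +0.330/-0.763; half-tol=0.285, Σhalf²=0.149607
  -C: nom -30.790 → Σnom=-71.090; wc +0.032/-0.150 → slack +0.362/-0.913; half-tol=0.091, Σhalf²=0.157888
Nominal = -71.090. Worst-case = [-71.090 - 0.913, -71.090 + 0.362] = [-72.003, -70.728]. RSS = √0.157888 = 0.397.

nominal=-71.090 wc=[-72.003,-70.728] rss=0.397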